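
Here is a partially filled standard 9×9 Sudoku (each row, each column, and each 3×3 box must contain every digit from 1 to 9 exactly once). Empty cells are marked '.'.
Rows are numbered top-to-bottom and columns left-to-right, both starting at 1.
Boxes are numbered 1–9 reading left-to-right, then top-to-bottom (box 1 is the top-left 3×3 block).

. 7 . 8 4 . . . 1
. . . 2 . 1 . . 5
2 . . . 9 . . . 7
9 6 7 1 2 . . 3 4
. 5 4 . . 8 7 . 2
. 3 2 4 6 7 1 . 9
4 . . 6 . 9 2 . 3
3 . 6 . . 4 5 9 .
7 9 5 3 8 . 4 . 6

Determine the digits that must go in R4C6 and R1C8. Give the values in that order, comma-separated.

5,2

For R4C6:
  Row 4 already contains {1, 2, 3, 4, 6, 7, 9}.
  Column 6 already contains {1, 4, 7, 8, 9}.
  Its 3×3 block (box 5) already contains {1, 2, 4, 6, 7, 8}.
  The only value from 1–9 not eliminated is 5, so R4C6 = 5.
For R1C8:
  Consider where 2 can go in row 1.
  R1C1 is out (column 1 already has a 2).
  R1C3 is out (column 3 already has a 2).
  R1C6 is out (box 2 already has a 2).
  R1C7 is out (column 7 already has a 2).
  So the only cell in row 1 that can hold 2 is R1C8.
  So R1C8 = 2.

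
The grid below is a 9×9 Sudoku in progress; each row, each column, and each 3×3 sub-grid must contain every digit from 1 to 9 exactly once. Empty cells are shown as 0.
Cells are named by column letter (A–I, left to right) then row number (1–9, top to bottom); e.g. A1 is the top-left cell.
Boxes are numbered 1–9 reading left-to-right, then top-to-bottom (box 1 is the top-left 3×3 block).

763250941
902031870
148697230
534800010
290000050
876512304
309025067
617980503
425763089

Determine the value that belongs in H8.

2

Row 8 already contains {1, 3, 5, 6, 7, 8, 9}.
Column H already contains {1, 3, 4, 5, 6, 7, 8}.
Its 3×3 block (box 9) already contains {3, 5, 6, 7, 8, 9}.
The only value from 1–9 not eliminated is 2, so H8 = 2.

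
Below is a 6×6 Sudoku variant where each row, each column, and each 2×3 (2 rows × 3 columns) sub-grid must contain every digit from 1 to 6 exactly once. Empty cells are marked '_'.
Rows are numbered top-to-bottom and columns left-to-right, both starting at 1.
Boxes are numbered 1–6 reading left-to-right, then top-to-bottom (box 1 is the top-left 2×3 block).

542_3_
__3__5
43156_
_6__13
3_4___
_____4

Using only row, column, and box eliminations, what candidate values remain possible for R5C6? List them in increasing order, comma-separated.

Row 5 already contains {3, 4}.
Column 6 already contains {3, 4, 5}.
Its 2×3 block (box 6) already contains {4}.
Removing those from 1–6 leaves {1, 2, 6} as the candidates for R5C6.

1,2,6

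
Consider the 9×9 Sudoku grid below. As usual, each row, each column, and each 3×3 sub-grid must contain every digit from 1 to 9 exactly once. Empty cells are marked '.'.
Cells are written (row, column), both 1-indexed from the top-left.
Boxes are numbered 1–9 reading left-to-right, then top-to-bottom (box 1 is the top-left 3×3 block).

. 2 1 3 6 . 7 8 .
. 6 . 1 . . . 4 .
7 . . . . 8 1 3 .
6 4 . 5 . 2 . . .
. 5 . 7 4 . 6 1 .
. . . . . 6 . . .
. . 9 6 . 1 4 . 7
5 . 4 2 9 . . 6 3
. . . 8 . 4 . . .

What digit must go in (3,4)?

Cell (3,4) itself could take any of {4, 9} by direct elimination.
Consider where 4 can go in column 4.
(6,4) is out (box 5 already has a 4).
So the only cell in column 4 that can hold 4 is (3,4).
Therefore (3,4) = 4.

4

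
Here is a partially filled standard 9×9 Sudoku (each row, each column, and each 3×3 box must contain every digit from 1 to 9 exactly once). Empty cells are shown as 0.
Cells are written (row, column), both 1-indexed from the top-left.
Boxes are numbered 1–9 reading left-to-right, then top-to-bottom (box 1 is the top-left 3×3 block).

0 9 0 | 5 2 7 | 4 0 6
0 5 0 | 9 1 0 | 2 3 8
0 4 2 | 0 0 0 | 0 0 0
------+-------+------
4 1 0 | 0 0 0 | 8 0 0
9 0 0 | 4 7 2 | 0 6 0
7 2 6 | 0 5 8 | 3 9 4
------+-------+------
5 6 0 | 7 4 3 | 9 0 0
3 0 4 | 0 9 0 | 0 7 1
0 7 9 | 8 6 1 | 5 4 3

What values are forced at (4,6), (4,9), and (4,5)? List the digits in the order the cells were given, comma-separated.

9,7,3

For (4,6):
  Consider where 9 can go in box 5.
  (4,4) is out (column 4 already has a 9).
  (4,5) is out (column 5 already has a 9).
  (6,4) is out (row 6 already has a 9).
  So the only cell in box 5 that can hold 9 is (4,6).
  So (4,6) = 9.
For (4,9):
  Consider where 7 can go in box 6.
  (4,8) is out (column 8 already has a 7).
  (5,7) is out (row 5 already has a 7).
  (5,9) is out (row 5 already has a 7).
  So the only cell in box 6 that can hold 7 is (4,9).
  So (4,9) = 7.
For (4,5):
  Row 4 already contains {1, 4, 8}.
  Column 5 already contains {1, 2, 4, 5, 6, 7, 9}.
  Its 3×3 block (box 5) already contains {2, 4, 5, 7, 8}.
  The only value from 1–9 not eliminated is 3, so (4,5) = 3.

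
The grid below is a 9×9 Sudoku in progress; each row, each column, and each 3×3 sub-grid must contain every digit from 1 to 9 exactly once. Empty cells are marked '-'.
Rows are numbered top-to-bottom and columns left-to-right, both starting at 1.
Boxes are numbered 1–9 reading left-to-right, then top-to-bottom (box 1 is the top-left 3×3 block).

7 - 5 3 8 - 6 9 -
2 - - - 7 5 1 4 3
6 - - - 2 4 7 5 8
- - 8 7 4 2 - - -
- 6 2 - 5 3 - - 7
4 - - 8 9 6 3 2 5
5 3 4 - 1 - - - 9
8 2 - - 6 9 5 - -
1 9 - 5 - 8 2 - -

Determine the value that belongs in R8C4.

4

Row 8 already contains {2, 5, 6, 8, 9}.
Column 4 already contains {3, 5, 7, 8}.
Its 3×3 block (box 8) already contains {1, 5, 6, 8, 9}.
The only value from 1–9 not eliminated is 4, so R8C4 = 4.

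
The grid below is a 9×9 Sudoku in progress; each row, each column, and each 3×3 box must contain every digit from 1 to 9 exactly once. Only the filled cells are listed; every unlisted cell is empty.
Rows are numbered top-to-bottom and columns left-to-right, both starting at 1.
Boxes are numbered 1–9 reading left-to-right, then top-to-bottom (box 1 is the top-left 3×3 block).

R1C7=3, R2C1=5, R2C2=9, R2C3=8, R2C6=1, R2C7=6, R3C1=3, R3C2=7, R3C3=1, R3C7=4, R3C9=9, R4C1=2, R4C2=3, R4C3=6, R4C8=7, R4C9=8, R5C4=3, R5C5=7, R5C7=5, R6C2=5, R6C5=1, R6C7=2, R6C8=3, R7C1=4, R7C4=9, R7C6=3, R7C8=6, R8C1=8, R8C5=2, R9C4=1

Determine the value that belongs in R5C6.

2

Cell R5C6 itself could take any of {2, 4, 6, 8, 9} by direct elimination.
Consider where 2 can go in box 5.
R4C4 is out (row 4 already has a 2).
R4C5 is out (row 4 already has a 2).
R4C6 is out (row 4 already has a 2).
R6C4 is out (row 6 already has a 2).
R6C6 is out (row 6 already has a 2).
So the only cell in box 5 that can hold 2 is R5C6.
Therefore R5C6 = 2.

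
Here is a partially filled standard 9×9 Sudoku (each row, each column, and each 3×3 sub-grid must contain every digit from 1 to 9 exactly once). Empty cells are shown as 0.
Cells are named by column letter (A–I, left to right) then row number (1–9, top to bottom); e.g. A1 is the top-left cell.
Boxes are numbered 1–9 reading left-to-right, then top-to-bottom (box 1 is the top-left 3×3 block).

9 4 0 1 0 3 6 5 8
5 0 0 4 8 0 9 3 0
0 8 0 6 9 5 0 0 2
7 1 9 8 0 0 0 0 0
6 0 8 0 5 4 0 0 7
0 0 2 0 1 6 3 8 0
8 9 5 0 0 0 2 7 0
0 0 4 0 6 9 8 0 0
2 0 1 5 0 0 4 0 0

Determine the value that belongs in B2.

Cell B2 itself could take any of {2, 6, 7} by direct elimination.
Consider where 2 can go in column B.
B5 is out (box 4 already has a 2).
B6 is out (row 6 already has a 2).
B8 is out (box 7 already has a 2).
B9 is out (row 9 already has a 2).
So the only cell in column B that can hold 2 is B2.
Therefore B2 = 2.

2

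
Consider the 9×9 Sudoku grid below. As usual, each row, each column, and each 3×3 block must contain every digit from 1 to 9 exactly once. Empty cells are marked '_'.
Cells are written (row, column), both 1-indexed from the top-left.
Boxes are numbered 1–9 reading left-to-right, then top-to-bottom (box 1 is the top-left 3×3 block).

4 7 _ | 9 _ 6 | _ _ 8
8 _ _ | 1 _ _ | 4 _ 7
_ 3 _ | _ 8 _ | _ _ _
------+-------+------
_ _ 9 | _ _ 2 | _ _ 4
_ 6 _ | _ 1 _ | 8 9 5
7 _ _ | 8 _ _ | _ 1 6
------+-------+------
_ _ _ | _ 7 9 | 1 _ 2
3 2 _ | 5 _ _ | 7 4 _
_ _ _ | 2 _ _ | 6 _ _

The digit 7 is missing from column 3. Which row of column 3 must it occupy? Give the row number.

Consider where 7 can go in column 3.
(1,3) is out (row 1 already has a 7). (2,3) is out (row 2 already has a 7). (3,3) is out (box 1 already has a 7). (5,3) is out (box 4 already has a 7). The remaining empty cells in column 3 are similarly blocked.
So the only cell in column 3 that can hold 7 is (9,3).
That is row 9.

9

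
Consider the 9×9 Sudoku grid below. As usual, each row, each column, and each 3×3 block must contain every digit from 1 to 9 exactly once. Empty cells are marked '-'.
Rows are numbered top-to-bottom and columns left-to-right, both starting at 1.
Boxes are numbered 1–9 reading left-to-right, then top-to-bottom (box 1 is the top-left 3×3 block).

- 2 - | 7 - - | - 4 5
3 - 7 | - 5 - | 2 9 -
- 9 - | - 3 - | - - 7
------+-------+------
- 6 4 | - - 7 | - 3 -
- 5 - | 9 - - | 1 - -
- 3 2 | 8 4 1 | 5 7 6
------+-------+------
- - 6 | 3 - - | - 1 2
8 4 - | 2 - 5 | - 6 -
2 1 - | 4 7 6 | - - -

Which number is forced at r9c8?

5

Cell r9c8 itself could take any of {5, 8} by direct elimination.
Consider where 5 can go in box 9.
r7c7 is out (column 7 already has a 5).
r8c7 is out (row 8 already has a 5).
r8c9 is out (row 8 already has a 5).
r9c7 is out (column 7 already has a 5).
r9c9 is out (column 9 already has a 5).
So the only cell in box 9 that can hold 5 is r9c8.
Therefore r9c8 = 5.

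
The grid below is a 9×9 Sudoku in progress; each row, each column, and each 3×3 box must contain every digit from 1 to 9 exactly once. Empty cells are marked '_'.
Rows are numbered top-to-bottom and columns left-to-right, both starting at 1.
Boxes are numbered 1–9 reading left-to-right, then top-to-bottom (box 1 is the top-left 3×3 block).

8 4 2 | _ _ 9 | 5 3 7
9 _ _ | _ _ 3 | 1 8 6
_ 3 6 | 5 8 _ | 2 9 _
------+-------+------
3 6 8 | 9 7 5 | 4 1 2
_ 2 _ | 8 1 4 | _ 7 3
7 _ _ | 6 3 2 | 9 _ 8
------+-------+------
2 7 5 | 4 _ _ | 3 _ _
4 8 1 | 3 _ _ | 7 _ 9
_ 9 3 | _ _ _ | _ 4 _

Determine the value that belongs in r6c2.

1

Cell r6c2 itself could take any of {1, 5} by direct elimination.
Consider where 1 can go in column 2.
r2c2 is out (row 2 already has a 1).
So the only cell in column 2 that can hold 1 is r6c2.
Therefore r6c2 = 1.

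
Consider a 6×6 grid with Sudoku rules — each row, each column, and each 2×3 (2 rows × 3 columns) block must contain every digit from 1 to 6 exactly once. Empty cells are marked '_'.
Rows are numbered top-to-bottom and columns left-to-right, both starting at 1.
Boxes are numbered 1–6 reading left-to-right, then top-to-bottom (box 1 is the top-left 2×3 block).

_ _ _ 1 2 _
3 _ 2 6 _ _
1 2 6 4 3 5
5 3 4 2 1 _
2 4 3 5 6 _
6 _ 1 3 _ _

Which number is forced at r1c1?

Row 1 already contains {1, 2}.
Column 1 already contains {1, 2, 3, 5, 6}.
Its 2×3 block (box 1) already contains {2, 3}.
The only value from 1–6 not eliminated is 4, so r1c1 = 4.

4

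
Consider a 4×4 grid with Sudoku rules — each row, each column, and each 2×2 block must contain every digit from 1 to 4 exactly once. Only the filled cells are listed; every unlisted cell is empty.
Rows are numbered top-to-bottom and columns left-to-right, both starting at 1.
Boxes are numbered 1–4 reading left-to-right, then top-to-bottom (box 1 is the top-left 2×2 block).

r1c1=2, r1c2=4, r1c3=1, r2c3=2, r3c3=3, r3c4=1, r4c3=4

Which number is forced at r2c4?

Cell r2c4 itself could take any of {3, 4} by direct elimination.
Consider where 4 can go in box 2.
r1c4 is out (row 1 already has a 4).
So the only cell in box 2 that can hold 4 is r2c4.
Therefore r2c4 = 4.

4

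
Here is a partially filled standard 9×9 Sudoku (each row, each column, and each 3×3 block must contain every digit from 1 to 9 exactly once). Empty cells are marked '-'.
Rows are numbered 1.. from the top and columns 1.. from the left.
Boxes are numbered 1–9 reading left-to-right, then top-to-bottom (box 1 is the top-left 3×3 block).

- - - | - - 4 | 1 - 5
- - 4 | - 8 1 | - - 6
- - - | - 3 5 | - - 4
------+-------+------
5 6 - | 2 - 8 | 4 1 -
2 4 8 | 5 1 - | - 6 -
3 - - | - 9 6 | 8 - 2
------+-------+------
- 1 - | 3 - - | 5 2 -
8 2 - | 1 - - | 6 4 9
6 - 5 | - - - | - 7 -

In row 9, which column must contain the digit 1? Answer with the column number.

9

Consider where 1 can go in row 9.
row 9, column 2 is out (column 2 already has a 1).
row 9, column 4 is out (column 4 already has a 1).
row 9, column 5 is out (column 5 already has a 1).
row 9, column 6 is out (column 6 already has a 1).
row 9, column 7 is out (column 7 already has a 1).
So the only cell in row 9 that can hold 1 is row 9, column 9.
That is column 9.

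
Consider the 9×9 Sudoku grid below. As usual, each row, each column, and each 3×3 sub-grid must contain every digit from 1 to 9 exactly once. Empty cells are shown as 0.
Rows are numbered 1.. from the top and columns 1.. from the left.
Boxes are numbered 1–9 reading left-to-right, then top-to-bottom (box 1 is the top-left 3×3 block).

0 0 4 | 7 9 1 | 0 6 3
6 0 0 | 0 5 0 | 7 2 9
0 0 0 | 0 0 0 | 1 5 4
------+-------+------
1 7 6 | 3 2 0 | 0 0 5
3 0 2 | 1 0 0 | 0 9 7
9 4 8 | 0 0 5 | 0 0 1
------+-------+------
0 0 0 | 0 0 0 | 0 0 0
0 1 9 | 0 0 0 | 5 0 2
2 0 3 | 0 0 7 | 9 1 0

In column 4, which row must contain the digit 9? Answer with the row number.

7

Consider where 9 can go in column 4.
row 2, column 4 is out (row 2 already has a 9).
row 3, column 4 is out (box 2 already has a 9).
row 6, column 4 is out (row 6 already has a 9).
row 8, column 4 is out (row 8 already has a 9).
row 9, column 4 is out (row 9 already has a 9).
So the only cell in column 4 that can hold 9 is row 7, column 4.
That is row 7.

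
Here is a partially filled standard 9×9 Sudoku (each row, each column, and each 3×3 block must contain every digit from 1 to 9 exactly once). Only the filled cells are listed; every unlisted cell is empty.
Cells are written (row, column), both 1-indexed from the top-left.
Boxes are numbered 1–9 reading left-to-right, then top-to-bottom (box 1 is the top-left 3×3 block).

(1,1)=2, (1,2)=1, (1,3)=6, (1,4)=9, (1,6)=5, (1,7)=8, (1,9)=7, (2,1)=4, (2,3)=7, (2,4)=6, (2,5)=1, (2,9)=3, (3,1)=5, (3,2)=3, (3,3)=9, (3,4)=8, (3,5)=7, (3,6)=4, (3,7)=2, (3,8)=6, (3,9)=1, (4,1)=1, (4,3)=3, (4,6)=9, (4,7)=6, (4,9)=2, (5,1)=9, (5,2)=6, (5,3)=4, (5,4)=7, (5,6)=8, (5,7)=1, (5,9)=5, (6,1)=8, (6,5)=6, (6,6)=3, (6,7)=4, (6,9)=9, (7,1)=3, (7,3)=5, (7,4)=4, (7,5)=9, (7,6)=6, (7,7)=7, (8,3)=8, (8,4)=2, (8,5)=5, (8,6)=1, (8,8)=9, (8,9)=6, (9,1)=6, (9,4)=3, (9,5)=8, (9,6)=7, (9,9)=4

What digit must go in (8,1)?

7

Row 8 already contains {1, 2, 5, 6, 8, 9}.
Column 1 already contains {1, 2, 3, 4, 5, 6, 8, 9}.
Its 3×3 block (box 7) already contains {3, 5, 6, 8}.
The only value from 1–9 not eliminated is 7, so (8,1) = 7.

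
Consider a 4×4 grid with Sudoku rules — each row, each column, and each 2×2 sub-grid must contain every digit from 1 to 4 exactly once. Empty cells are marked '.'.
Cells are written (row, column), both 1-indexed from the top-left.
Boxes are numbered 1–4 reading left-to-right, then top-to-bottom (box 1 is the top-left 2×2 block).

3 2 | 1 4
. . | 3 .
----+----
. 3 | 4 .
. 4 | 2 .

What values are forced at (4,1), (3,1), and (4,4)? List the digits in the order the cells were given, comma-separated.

For (4,1):
  Row 4 already contains {2, 4}.
  Column 1 already contains {3}.
  Its 2×2 block (box 3) already contains {3, 4}.
  The only value from 1–4 not eliminated is 1, so (4,1) = 1.
For (3,1):
  Consider where 2 can go in box 3.
  (4,1) is out (row 4 already has a 2).
  So the only cell in box 3 that can hold 2 is (3,1).
  So (3,1) = 2.
For (4,4):
  Consider where 3 can go in column 4.
  (2,4) is out (row 2 already has a 3).
  (3,4) is out (row 3 already has a 3).
  So the only cell in column 4 that can hold 3 is (4,4).
  So (4,4) = 3.

1,2,3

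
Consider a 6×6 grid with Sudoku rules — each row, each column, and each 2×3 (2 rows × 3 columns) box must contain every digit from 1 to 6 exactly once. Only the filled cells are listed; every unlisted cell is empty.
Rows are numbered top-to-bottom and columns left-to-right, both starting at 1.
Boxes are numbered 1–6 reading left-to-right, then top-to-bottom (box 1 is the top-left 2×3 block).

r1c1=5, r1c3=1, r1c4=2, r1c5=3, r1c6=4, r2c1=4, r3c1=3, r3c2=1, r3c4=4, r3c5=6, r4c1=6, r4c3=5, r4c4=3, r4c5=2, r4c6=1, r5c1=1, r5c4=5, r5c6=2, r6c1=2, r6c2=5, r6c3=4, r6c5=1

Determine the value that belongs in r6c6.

Cell r6c6 itself could take any of {3, 6} by direct elimination.
Consider where 3 can go in column 6.
r2c6 is out (box 2 already has a 3).
r3c6 is out (row 3 already has a 3).
So the only cell in column 6 that can hold 3 is r6c6.
Therefore r6c6 = 3.

3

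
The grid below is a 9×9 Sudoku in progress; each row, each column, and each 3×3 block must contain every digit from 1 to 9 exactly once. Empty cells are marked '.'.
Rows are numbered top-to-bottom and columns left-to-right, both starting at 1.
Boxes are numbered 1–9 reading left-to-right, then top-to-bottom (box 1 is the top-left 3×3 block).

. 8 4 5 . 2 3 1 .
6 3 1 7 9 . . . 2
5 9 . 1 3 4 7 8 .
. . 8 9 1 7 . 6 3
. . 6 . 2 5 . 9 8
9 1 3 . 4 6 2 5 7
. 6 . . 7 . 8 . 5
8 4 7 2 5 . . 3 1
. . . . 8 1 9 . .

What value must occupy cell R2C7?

5

Cell R2C7 itself could take any of {4, 5} by direct elimination.
Consider where 5 can go in box 3.
R1C9 is out (row 1 already has a 5).
R2C8 is out (column 8 already has a 5).
R3C9 is out (row 3 already has a 5).
So the only cell in box 3 that can hold 5 is R2C7.
Therefore R2C7 = 5.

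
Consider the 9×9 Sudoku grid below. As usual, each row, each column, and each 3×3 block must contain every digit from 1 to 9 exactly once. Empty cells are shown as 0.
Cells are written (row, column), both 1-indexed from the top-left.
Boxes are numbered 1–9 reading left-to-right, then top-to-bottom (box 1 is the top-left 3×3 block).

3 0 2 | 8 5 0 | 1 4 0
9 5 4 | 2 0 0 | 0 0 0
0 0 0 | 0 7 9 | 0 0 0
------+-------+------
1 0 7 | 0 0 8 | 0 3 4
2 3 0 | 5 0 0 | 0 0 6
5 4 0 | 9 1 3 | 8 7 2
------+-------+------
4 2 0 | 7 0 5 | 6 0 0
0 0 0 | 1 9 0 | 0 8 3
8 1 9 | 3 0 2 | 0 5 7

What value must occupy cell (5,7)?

Row 5 already contains {2, 3, 5, 6}.
Column 7 already contains {1, 6, 8}.
Its 3×3 block (box 6) already contains {2, 3, 4, 6, 7, 8}.
The only value from 1–9 not eliminated is 9, so (5,7) = 9.

9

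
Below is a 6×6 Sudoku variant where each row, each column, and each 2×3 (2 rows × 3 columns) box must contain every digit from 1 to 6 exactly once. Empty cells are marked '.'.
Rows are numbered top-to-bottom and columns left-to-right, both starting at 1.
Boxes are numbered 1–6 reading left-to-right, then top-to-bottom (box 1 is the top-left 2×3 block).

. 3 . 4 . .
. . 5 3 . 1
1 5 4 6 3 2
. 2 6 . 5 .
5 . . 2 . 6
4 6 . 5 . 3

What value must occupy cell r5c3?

Cell r5c3 itself could take any of {1, 3} by direct elimination.
Consider where 3 can go in column 3.
r1c3 is out (row 1 already has a 3).
r6c3 is out (row 6 already has a 3).
So the only cell in column 3 that can hold 3 is r5c3.
Therefore r5c3 = 3.

3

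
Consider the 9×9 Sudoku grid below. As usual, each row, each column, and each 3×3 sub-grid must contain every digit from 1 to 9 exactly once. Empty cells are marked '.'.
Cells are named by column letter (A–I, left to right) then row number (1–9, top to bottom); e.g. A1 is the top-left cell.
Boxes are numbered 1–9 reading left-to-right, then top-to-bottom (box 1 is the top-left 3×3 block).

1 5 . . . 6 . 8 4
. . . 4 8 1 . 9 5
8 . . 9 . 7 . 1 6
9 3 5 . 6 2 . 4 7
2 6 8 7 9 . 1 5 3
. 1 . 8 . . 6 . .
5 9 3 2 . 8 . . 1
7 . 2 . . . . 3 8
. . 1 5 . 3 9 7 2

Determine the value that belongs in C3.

Row 3 already contains {1, 6, 7, 8, 9}.
Column C already contains {1, 2, 3, 5, 8}.
Its 3×3 block (box 1) already contains {1, 5, 8}.
The only value from 1–9 not eliminated is 4, so C3 = 4.

4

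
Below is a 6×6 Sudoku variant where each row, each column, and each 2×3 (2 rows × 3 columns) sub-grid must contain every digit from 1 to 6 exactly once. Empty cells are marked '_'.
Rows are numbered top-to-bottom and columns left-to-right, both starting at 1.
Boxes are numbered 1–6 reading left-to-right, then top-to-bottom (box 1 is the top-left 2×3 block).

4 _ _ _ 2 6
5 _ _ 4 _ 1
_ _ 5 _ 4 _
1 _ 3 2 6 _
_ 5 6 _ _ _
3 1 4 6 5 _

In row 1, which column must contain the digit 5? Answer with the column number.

4

Consider where 5 can go in row 1.
R1C2 is out (column 2 already has a 5).
R1C3 is out (column 3 already has a 5).
So the only cell in row 1 that can hold 5 is R1C4.
That is column 4.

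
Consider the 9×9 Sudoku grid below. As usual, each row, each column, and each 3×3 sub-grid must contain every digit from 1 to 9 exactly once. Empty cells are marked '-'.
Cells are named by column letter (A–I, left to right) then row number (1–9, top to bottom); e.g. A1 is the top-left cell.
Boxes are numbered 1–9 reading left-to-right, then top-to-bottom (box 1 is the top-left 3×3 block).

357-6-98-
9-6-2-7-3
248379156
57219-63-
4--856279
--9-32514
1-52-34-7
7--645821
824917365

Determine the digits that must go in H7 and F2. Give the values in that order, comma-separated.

For H7:
  Row 7 already contains {1, 2, 3, 4, 5, 7}.
  Column H already contains {1, 2, 3, 5, 6, 7, 8}.
  Its 3×3 block (box 9) already contains {1, 2, 3, 4, 5, 6, 7, 8}.
  The only value from 1–9 not eliminated is 9, so H7 = 9.
For F2:
  Consider where 8 can go in column F.
  F1 is out (row 1 already has a 8).
  F4 is out (box 5 already has a 8).
  So the only cell in column F that can hold 8 is F2.
  So F2 = 8.

9,8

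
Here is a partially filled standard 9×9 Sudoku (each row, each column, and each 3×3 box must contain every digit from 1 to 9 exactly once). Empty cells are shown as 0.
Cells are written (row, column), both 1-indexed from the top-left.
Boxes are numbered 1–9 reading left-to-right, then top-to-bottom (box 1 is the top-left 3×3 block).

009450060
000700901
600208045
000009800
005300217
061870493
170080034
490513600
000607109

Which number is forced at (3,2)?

1

Cell (3,2) itself could take any of {1, 3} by direct elimination.
Consider where 1 can go in row 3.
(3,3) is out (column 3 already has a 1).
(3,5) is out (column 5 already has a 1).
(3,7) is out (column 7 already has a 1).
So the only cell in row 3 that can hold 1 is (3,2).
Therefore (3,2) = 1.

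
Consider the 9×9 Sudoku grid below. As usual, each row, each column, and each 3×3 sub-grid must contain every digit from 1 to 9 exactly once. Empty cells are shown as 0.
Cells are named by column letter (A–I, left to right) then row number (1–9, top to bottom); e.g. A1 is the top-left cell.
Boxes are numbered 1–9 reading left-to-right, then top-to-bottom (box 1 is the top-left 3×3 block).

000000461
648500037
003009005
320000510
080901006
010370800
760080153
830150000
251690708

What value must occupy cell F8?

7

Cell F8 itself could take any of {2, 4, 7} by direct elimination.
Consider where 7 can go in box 8.
D7 is out (row 7 already has a 7).
F7 is out (row 7 already has a 7).
F9 is out (row 9 already has a 7).
So the only cell in box 8 that can hold 7 is F8.
Therefore F8 = 7.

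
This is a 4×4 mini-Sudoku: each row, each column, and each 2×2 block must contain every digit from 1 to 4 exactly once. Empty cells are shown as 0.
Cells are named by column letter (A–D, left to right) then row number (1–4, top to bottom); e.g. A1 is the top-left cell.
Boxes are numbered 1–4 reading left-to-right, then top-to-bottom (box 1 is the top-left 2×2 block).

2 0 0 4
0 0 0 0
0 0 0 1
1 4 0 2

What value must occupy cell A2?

4

Cell A2 itself could take any of {3, 4} by direct elimination.
Consider where 4 can go in column A.
A3 is out (box 3 already has a 4).
So the only cell in column A that can hold 4 is A2.
Therefore A2 = 4.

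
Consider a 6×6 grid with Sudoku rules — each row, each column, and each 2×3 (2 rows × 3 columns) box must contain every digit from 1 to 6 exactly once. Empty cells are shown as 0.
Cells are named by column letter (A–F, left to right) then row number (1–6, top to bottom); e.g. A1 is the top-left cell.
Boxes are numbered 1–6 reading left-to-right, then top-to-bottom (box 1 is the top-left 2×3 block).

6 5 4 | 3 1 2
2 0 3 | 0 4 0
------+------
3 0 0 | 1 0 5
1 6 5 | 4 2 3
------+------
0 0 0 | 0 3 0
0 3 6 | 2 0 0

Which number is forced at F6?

1

Cell F6 itself could take any of {1, 4} by direct elimination.
Consider where 1 can go in row 6.
A6 is out (column A already has a 1).
E6 is out (column E already has a 1).
So the only cell in row 6 that can hold 1 is F6.
Therefore F6 = 1.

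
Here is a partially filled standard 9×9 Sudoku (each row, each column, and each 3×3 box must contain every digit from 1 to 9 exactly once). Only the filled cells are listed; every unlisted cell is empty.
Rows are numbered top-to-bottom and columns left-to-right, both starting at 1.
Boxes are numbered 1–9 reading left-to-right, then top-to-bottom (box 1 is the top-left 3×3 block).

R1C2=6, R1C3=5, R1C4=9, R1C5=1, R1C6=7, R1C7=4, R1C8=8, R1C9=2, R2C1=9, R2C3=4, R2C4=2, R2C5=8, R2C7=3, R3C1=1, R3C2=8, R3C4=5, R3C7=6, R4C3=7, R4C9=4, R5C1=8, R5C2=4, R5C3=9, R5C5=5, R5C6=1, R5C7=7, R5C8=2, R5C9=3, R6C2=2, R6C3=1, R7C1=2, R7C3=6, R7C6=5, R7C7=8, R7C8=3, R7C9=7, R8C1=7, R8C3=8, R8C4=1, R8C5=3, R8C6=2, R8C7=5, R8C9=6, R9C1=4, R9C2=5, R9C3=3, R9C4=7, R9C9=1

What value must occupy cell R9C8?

Row 9 already contains {1, 3, 4, 5, 7}.
Column 8 already contains {2, 3, 8}.
Its 3×3 block (box 9) already contains {1, 3, 5, 6, 7, 8}.
The only value from 1–9 not eliminated is 9, so R9C8 = 9.

9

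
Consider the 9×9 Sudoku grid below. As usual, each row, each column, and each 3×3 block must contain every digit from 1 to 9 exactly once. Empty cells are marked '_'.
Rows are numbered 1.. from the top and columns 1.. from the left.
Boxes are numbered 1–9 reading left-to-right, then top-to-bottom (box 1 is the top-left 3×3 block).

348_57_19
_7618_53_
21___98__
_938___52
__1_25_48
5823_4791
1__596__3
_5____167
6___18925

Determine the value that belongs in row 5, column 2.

Row 5 already contains {1, 2, 4, 5, 8}.
Column 2 already contains {1, 4, 5, 7, 8, 9}.
Its 3×3 block (box 4) already contains {1, 2, 3, 5, 8, 9}.
The only value from 1–9 not eliminated is 6, so row 5, column 2 = 6.

6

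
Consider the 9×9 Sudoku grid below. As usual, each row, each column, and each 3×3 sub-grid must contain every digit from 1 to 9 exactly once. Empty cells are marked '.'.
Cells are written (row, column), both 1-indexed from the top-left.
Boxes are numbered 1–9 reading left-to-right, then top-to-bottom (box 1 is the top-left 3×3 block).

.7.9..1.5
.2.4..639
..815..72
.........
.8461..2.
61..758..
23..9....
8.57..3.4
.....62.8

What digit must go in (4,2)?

Cell (4,2) itself could take any of {5, 9} by direct elimination.
Consider where 5 can go in column 2.
(3,2) is out (row 3 already has a 5).
(8,2) is out (row 8 already has a 5).
(9,2) is out (box 7 already has a 5).
So the only cell in column 2 that can hold 5 is (4,2).
Therefore (4,2) = 5.

5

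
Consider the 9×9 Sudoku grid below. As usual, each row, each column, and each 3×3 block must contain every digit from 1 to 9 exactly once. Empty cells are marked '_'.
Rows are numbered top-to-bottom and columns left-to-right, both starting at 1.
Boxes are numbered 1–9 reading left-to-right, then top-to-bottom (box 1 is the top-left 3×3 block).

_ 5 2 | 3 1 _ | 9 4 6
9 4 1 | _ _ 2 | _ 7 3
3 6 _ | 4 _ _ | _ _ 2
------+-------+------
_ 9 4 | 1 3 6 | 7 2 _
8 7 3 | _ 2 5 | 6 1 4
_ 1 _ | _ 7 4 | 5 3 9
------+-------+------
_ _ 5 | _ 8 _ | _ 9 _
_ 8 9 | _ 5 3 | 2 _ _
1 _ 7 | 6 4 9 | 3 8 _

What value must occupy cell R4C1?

Row 4 already contains {1, 2, 3, 4, 6, 7, 9}.
Column 1 already contains {1, 3, 8, 9}.
Its 3×3 block (box 4) already contains {1, 3, 4, 7, 8, 9}.
The only value from 1–9 not eliminated is 5, so R4C1 = 5.

5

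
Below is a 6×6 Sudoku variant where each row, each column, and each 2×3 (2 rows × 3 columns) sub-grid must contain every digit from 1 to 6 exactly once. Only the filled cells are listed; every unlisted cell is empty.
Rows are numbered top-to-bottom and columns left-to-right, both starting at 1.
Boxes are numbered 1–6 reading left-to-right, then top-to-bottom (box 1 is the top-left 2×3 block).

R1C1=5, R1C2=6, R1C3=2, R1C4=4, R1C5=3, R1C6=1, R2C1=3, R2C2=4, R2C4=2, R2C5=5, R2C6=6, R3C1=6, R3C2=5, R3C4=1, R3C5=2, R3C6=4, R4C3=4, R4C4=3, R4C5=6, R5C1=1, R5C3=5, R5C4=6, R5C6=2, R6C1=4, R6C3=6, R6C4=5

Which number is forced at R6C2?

2

Cell R6C2 itself could take any of {2, 3} by direct elimination.
Consider where 2 can go in row 6.
R6C5 is out (column 5 already has a 2).
R6C6 is out (column 6 already has a 2).
So the only cell in row 6 that can hold 2 is R6C2.
Therefore R6C2 = 2.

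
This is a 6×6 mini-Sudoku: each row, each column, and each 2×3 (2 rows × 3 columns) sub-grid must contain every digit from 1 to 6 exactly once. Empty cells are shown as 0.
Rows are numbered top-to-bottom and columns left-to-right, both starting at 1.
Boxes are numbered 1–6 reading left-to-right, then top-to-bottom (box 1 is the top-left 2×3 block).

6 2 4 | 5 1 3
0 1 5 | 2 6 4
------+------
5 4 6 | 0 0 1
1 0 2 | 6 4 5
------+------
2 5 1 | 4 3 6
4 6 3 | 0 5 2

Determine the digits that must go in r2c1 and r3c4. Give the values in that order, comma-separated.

3,3

For r2c1:
  Row 2 already contains {1, 2, 4, 5, 6}.
  Column 1 already contains {1, 2, 4, 5, 6}.
  Its 2×3 block (box 1) already contains {1, 2, 4, 5, 6}.
  The only value from 1–6 not eliminated is 3, so r2c1 = 3.
For r3c4:
  Row 3 already contains {1, 4, 5, 6}.
  Column 4 already contains {2, 4, 5, 6}.
  Its 2×3 block (box 4) already contains {1, 4, 5, 6}.
  The only value from 1–6 not eliminated is 3, so r3c4 = 3.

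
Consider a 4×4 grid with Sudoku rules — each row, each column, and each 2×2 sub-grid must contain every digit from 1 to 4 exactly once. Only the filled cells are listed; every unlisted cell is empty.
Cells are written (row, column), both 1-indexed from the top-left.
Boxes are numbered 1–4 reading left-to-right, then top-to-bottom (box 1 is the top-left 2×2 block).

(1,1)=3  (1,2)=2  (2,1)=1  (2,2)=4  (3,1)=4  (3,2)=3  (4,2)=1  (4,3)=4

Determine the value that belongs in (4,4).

Cell (4,4) itself could take any of {2, 3} by direct elimination.
Consider where 3 can go in box 4.
(3,3) is out (row 3 already has a 3).
(3,4) is out (row 3 already has a 3).
So the only cell in box 4 that can hold 3 is (4,4).
Therefore (4,4) = 3.

3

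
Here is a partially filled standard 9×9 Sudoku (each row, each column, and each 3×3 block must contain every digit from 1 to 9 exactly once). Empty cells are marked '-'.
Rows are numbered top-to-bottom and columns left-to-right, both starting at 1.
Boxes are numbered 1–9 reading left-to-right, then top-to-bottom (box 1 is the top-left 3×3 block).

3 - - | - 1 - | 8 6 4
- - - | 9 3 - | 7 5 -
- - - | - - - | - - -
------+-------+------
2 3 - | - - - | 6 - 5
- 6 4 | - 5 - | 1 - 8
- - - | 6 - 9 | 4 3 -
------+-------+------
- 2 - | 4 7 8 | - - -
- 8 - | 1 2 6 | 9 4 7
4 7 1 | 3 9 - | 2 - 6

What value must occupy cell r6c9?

2

Row 6 already contains {3, 4, 6, 9}.
Column 9 already contains {4, 5, 6, 7, 8}.
Its 3×3 block (box 6) already contains {1, 3, 4, 5, 6, 8}.
The only value from 1–9 not eliminated is 2, so r6c9 = 2.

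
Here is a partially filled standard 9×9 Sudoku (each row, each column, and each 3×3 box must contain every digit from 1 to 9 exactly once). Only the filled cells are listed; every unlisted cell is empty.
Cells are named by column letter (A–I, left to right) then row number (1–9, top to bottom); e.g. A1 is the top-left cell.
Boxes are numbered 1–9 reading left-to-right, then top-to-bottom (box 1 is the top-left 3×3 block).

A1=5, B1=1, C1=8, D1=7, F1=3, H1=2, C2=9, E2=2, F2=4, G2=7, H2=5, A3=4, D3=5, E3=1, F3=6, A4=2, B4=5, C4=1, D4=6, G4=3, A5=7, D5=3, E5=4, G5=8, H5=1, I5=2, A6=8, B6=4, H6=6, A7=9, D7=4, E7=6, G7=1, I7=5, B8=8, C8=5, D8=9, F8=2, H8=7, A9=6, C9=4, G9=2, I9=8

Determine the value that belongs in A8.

Cell A8 itself could take any of {1, 3} by direct elimination.
Consider where 1 can go in row 8.
E8 is out (column E already has a 1).
G8 is out (column G already has a 1).
I8 is out (box 9 already has a 1).
So the only cell in row 8 that can hold 1 is A8.
Therefore A8 = 1.

1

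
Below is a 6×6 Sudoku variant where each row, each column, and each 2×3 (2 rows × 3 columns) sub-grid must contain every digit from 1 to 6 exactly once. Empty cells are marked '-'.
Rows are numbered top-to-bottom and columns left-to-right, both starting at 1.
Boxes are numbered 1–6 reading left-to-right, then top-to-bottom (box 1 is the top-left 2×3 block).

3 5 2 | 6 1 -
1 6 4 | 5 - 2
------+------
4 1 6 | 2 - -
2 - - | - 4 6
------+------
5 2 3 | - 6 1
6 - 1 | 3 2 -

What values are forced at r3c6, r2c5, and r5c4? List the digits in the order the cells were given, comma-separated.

For r3c6:
  Consider where 3 can go in column 6.
  r1c6 is out (row 1 already has a 3).
  r6c6 is out (row 6 already has a 3).
  So the only cell in column 6 that can hold 3 is r3c6.
  So r3c6 = 3.
For r2c5:
  Row 2 already contains {1, 2, 4, 5, 6}.
  Column 5 already contains {1, 2, 4, 6}.
  Its 2×3 block (box 2) already contains {1, 2, 5, 6}.
  The only value from 1–6 not eliminated is 3, so r2c5 = 3.
For r5c4:
  Row 5 already contains {1, 2, 3, 5, 6}.
  Column 4 already contains {2, 3, 5, 6}.
  Its 2×3 block (box 6) already contains {1, 2, 3, 6}.
  The only value from 1–6 not eliminated is 4, so r5c4 = 4.

3,3,4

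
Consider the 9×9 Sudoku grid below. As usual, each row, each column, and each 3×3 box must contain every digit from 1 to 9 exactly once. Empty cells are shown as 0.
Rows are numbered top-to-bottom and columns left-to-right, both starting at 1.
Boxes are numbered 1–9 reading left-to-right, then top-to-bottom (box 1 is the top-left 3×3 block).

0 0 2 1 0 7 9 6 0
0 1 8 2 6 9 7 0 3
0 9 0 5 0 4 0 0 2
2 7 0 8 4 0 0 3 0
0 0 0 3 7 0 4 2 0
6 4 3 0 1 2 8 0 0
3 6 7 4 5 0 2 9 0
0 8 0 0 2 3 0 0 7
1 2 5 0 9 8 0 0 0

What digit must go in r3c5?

Cell r3c5 itself could take any of {3, 8} by direct elimination.
Consider where 3 can go in row 3.
r3c1 is out (column 1 already has a 3).
r3c3 is out (column 3 already has a 3).
r3c7 is out (box 3 already has a 3).
r3c8 is out (column 8 already has a 3).
So the only cell in row 3 that can hold 3 is r3c5.
Therefore r3c5 = 3.

3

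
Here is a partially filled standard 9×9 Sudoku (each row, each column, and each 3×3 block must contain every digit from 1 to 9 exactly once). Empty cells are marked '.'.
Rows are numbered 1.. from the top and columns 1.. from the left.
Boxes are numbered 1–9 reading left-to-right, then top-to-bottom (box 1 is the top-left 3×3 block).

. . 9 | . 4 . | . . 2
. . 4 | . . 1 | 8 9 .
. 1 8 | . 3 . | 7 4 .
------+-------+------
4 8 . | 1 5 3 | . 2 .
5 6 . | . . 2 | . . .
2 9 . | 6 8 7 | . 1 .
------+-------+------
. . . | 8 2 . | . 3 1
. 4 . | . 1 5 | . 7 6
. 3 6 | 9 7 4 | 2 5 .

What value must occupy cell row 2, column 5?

Row 2 already contains {1, 4, 8, 9}.
Column 5 already contains {1, 2, 3, 4, 5, 7, 8}.
Its 3×3 block (box 2) already contains {1, 3, 4}.
The only value from 1–9 not eliminated is 6, so row 2, column 5 = 6.

6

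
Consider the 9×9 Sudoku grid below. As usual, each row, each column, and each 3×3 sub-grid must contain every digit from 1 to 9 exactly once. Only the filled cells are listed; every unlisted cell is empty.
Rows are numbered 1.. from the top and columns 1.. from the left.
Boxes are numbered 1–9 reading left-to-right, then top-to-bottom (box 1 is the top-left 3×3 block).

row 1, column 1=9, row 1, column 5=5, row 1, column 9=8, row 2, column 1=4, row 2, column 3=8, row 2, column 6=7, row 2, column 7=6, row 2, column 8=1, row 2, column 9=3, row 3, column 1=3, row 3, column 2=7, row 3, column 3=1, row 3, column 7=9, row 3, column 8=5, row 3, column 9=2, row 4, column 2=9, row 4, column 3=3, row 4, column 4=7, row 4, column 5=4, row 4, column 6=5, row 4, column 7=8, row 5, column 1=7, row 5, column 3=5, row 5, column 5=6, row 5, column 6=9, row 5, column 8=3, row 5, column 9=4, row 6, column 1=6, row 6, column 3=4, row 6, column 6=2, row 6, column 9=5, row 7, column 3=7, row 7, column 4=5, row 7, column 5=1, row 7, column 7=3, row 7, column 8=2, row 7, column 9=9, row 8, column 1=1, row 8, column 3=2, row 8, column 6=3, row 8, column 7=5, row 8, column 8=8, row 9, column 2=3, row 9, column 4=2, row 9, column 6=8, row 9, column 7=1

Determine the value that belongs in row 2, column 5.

2

Cell row 2, column 5 itself could take any of {2, 9} by direct elimination.
Consider where 2 can go in column 5.
row 3, column 5 is out (row 3 already has a 2).
row 6, column 5 is out (row 6 already has a 2).
row 8, column 5 is out (row 8 already has a 2).
row 9, column 5 is out (row 9 already has a 2).
So the only cell in column 5 that can hold 2 is row 2, column 5.
Therefore row 2, column 5 = 2.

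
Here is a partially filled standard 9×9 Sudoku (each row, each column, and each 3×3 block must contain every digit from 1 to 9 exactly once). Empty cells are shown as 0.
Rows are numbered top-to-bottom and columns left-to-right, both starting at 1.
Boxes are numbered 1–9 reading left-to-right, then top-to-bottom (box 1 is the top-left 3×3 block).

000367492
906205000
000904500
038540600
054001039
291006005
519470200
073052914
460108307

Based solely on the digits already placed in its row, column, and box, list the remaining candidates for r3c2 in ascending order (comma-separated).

Row 3 already contains {4, 5, 9}.
Column 2 already contains {1, 3, 5, 6, 7, 9}.
Its 3×3 block (box 1) already contains {6, 9}.
Removing those from 1–9 leaves {2, 8} as the candidates for r3c2.

2,8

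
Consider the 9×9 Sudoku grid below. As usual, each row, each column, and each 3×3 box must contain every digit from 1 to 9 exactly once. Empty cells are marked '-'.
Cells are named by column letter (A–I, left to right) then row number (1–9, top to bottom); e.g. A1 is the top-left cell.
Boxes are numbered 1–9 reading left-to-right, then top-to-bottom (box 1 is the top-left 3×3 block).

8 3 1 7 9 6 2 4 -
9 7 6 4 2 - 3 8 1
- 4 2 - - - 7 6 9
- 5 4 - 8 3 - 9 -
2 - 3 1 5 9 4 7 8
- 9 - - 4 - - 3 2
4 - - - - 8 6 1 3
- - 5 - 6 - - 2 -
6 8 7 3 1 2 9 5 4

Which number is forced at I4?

Row 4 already contains {3, 4, 5, 8, 9}.
Column I already contains {1, 2, 3, 4, 8, 9}.
Its 3×3 block (box 6) already contains {2, 3, 4, 7, 8, 9}.
The only value from 1–9 not eliminated is 6, so I4 = 6.

6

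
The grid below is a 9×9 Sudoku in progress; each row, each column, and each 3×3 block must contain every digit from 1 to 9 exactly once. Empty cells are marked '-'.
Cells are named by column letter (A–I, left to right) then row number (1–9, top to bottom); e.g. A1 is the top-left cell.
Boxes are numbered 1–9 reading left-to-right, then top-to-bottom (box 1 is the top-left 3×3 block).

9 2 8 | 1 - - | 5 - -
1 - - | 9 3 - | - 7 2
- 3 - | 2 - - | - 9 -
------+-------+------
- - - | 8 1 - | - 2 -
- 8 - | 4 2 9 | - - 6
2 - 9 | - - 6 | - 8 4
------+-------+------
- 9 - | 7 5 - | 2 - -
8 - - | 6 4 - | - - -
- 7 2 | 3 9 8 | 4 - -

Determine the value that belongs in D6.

5

Row 6 already contains {2, 4, 6, 8, 9}.
Column D already contains {1, 2, 3, 4, 6, 7, 8, 9}.
Its 3×3 block (box 5) already contains {1, 2, 4, 6, 8, 9}.
The only value from 1–9 not eliminated is 5, so D6 = 5.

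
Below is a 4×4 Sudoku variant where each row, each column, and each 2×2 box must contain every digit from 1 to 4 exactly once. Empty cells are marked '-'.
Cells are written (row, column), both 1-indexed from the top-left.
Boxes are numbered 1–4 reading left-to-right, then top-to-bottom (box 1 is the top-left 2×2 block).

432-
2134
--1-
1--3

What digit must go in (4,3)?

4

Row 4 already contains {1, 3}.
Column 3 already contains {1, 2, 3}.
Its 2×2 block (box 4) already contains {1, 3}.
The only value from 1–4 not eliminated is 4, so (4,3) = 4.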